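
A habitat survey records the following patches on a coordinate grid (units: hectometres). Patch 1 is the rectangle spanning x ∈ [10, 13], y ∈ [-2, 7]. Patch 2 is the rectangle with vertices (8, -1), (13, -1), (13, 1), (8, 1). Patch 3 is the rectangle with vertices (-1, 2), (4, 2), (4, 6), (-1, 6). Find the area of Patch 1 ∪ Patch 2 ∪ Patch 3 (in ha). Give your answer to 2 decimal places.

By inclusion–exclusion:
Individual areas: |Patch 1| = 27, |Patch 2| = 10, |Patch 3| = 20.
|Patch 1∩Patch 2|: x∈[10,13], y∈[-1,1] → 3·2 = 6.
|Patch 1∩Patch 3| = 0 (no overlap).
|Patch 2∩Patch 3| = 0 (no overlap).
|Patch 1∩Patch 2∩Patch 3| = 0.
|Patch 1 ∪ Patch 2 ∪ Patch 3| = 57 − 6 + 0 = 51.00.

51.00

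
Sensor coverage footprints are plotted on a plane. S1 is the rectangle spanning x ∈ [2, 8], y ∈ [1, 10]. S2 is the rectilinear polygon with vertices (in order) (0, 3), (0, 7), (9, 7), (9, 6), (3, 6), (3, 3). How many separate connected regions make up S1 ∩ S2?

S1 ∩ S2 is a single connected region.

1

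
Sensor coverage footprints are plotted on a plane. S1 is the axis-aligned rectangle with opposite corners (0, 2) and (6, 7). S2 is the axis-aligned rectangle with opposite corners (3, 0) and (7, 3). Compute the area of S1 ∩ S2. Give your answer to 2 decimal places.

3.00

|S1∩S2|: x∈[3,6], y∈[2,3] → 3·1 = 3.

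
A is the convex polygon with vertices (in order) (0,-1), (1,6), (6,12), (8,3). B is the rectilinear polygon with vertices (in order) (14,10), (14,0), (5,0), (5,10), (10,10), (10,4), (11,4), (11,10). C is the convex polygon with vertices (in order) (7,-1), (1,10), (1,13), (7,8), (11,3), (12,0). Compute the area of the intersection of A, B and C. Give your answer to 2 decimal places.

15.84

The intersection is the polygon with vertices (5.5,1.75), (5,2.667), (5,9.667), (6.864,8.114), (8,3).
By the shoelace formula its area is 15.84.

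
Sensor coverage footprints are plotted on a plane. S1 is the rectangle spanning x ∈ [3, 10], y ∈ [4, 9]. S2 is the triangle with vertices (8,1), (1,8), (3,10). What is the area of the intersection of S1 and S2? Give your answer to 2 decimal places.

7.72

The intersection is the polygon with vertices (3,9), (3.556,9), (6.333,4), (5,4), (3,6).
By the shoelace formula its area is 7.72.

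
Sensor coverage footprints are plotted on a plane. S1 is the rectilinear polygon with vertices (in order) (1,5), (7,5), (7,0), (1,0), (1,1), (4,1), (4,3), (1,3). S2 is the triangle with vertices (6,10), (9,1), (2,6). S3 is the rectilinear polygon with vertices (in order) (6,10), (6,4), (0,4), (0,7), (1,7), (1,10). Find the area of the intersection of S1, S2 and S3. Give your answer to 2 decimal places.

The intersection is the polygon with vertices (3.4,5), (6,5), (6,4), (4.8,4).
By the shoelace formula its area is 1.90.

1.90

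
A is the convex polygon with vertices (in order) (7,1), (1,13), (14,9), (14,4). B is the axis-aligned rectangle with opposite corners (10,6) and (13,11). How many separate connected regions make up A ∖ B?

1

A ∖ B is a single connected region.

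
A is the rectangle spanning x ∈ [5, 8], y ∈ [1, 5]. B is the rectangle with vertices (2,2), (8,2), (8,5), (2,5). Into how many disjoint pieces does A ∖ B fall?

1

A ∖ B is a single connected region.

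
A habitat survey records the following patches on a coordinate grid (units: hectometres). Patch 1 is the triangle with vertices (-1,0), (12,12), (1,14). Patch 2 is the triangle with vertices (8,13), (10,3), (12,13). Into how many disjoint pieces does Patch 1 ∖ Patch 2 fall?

Patch 1 ∖ Patch 2 splits into 2 disjoint pieces (area 72.0118, area 0.0262).

2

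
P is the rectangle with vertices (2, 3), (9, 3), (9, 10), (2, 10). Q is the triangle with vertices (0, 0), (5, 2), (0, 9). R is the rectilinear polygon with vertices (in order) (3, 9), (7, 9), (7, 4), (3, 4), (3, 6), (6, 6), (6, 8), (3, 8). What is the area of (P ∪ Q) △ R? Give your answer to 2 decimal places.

|P ∪ Q| = 67.8429.
|(P ∪ Q) ∩ R| = 14.
|(P ∪ Q) △ R| = 67.8429 + 14 − 28 = 53.84.

53.84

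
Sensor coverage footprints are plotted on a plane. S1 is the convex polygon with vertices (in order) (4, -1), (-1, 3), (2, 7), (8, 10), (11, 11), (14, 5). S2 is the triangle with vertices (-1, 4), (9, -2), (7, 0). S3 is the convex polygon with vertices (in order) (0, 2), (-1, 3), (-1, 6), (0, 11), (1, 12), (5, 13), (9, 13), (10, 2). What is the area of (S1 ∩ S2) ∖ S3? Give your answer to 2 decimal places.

1.76

|S1 ∩ S2| = 2.4101.
|(S1 ∩ S2) ∩ S3| = 0.6526.
|(S1 ∩ S2) ∖ S3| = 2.4101 − 0.6526 = 1.76.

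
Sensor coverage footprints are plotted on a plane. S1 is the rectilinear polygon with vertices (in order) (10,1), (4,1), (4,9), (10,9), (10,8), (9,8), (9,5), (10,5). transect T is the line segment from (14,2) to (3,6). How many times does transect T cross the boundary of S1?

2

The segment meets the boundary at (4,5.636), (10,3.455).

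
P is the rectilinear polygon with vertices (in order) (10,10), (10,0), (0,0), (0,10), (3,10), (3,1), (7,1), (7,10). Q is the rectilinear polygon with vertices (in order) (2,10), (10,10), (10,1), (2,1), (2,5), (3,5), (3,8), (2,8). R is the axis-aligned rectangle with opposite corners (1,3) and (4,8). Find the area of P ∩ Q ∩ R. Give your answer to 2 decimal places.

2.00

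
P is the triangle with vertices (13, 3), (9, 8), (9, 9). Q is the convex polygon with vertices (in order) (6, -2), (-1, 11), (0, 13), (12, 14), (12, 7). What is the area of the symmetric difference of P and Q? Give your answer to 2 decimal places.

|P| = 2, |Q| = 127.5, |P∩Q| = 1.5417.
|P △ Q| = |P| + |Q| − 2·|P∩Q| = 2 + 127.5 − 3.0833 = 126.42.

126.42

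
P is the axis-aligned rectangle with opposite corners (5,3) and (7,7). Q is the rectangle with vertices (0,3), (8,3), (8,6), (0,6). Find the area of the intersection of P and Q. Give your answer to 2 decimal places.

|P∩Q|: x∈[5,7], y∈[3,6] → 2·3 = 6.

6.00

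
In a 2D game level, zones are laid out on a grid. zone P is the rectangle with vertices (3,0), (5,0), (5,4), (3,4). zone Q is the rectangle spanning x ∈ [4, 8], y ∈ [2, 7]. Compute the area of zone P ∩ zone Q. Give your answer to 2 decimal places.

|zone P∩zone Q|: x∈[4,5], y∈[2,4] → 1·2 = 2.

2.00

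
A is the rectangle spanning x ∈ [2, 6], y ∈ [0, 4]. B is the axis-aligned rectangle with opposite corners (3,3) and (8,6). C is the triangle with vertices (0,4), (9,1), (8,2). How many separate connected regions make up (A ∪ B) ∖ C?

2

(A ∪ B) ∖ C splits into 2 disjoint pieces (area 10.6667, area 16).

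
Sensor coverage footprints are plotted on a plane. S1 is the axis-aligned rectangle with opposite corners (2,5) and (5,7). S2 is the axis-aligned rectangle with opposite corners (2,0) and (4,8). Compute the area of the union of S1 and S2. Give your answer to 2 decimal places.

By inclusion–exclusion:
Individual areas: |S1| = 6, |S2| = 16.
|S1∩S2|: x∈[2,4], y∈[5,7] → 2·2 = 4.
|S1 ∪ S2| = 22 − 4 = 18.00.

18.00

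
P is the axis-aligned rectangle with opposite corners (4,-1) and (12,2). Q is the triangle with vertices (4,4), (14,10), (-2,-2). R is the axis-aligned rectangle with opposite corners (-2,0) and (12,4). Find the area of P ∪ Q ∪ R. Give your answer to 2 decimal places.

70.67

By inclusion–exclusion:
Individual areas: |P| = 24, |Q| = 12, |R| = 56.
|P∩Q| = 0.
|P∩R|: x∈[4,12], y∈[0,2] → 8·2 = 16.
|Q∩R| = 5.3333.
|P∩Q∩R| = 0.
|P ∪ Q ∪ R| = 92 − 21.3333 + 0 = 70.67.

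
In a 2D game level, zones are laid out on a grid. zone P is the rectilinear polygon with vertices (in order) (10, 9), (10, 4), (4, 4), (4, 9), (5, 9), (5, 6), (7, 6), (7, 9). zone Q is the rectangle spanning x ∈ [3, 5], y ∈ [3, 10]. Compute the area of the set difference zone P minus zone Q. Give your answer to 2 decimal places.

|zone P| = 24, |zone P∩zone Q| = 5.
|zone P ∖ zone Q| = |zone P| − |zone P∩zone Q| = 24 − 5 = 19.00.

19.00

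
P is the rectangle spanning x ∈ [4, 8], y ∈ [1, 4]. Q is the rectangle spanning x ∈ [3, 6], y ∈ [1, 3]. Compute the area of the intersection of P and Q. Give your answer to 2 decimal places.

|P∩Q|: x∈[4,6], y∈[1,3] → 2·2 = 4.

4.00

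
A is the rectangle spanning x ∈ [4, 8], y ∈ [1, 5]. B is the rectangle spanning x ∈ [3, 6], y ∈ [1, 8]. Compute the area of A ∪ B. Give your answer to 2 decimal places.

29.00

By inclusion–exclusion:
Individual areas: |A| = 16, |B| = 21.
|A∩B|: x∈[4,6], y∈[1,5] → 2·4 = 8.
|A ∪ B| = 37 − 8 = 29.00.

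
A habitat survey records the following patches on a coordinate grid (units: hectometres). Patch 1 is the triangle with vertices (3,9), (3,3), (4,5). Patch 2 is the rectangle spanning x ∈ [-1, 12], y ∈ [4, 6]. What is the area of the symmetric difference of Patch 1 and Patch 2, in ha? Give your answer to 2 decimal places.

|Patch 1| = 3, |Patch 2| = 26, |Patch 1∩Patch 2| = 1.625.
|Patch 1 △ Patch 2| = |Patch 1| + |Patch 2| − 2·|Patch 1∩Patch 2| = 3 + 26 − 3.25 = 25.75.

25.75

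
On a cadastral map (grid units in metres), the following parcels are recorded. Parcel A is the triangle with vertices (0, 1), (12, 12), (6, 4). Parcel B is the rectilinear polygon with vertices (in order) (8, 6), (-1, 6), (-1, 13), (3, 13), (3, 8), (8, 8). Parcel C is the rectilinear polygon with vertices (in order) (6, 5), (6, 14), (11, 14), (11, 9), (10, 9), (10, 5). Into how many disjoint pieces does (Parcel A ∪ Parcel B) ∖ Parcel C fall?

(Parcel A ∪ Parcel B) ∖ Parcel C splits into 2 disjoint pieces (area 41.7386, area 0.2083).

2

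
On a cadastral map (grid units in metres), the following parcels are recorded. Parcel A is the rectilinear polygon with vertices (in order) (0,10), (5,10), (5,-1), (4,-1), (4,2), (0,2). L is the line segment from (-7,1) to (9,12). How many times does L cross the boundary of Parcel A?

2

The segment meets the boundary at (5,9.25), (0,5.812).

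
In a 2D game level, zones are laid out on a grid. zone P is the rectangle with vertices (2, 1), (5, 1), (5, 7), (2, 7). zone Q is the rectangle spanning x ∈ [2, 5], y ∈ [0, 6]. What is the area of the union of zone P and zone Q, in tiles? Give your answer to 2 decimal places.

By inclusion–exclusion:
Individual areas: |zone P| = 18, |zone Q| = 18.
|zone P∩zone Q|: x∈[2,5], y∈[1,6] → 3·5 = 15.
|zone P ∪ zone Q| = 36 − 15 = 21.00.

21.00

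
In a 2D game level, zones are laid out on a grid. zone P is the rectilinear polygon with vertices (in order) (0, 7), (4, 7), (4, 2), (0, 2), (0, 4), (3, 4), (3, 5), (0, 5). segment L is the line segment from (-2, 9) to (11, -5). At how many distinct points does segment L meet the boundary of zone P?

The segment meets the boundary at (4,2.538), (1.714,5), (2.643,4), (0,6.846).

4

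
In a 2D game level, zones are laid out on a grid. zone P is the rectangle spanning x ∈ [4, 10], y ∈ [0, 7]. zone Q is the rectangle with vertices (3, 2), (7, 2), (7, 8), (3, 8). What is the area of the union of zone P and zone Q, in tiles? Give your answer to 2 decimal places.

By inclusion–exclusion:
Individual areas: |zone P| = 42, |zone Q| = 24.
|zone P∩zone Q|: x∈[4,7], y∈[2,7] → 3·5 = 15.
|zone P ∪ zone Q| = 66 − 15 = 51.00.

51.00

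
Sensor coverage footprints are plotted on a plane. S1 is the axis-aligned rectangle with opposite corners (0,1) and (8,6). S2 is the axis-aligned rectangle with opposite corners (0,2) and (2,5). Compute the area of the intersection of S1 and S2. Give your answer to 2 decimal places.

6.00

|S1∩S2|: x∈[0,2], y∈[2,5] → 2·3 = 6.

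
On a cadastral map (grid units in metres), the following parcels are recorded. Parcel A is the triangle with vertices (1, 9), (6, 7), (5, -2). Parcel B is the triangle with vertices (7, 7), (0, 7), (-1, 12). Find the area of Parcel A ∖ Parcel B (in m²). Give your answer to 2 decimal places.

19.23

|Parcel A| = 23.5, |Parcel A∩Parcel B| = 4.2727.
|Parcel A ∖ Parcel B| = |Parcel A| − |Parcel A∩Parcel B| = 23.5 − 4.2727 = 19.23.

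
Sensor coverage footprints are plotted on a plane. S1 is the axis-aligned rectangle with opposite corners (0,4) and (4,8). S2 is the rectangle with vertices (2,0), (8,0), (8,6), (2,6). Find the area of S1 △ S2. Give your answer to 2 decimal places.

|S1∩S2|: x∈[2,4], y∈[4,6] → 2·2 = 4.
|S1 △ S2| = |S1| + |S2| − 2·|S1∩S2| = 16 + 36 − 8 = 44.00.

44.00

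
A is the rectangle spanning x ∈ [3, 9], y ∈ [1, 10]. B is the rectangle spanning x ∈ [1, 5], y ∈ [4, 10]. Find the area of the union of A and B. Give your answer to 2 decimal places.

By inclusion–exclusion:
Individual areas: |A| = 54, |B| = 24.
|A∩B|: x∈[3,5], y∈[4,10] → 2·6 = 12.
|A ∪ B| = 78 − 12 = 66.00.

66.00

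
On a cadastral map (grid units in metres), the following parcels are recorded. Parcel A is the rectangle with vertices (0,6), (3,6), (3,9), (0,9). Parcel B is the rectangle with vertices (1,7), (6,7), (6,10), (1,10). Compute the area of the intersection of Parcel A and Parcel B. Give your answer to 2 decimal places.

|Parcel A∩Parcel B|: x∈[1,3], y∈[7,9] → 2·2 = 4.

4.00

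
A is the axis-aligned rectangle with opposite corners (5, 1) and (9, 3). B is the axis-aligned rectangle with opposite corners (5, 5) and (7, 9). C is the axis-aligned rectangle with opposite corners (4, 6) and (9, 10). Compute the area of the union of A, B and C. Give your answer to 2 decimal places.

30.00

By inclusion–exclusion:
Individual areas: |A| = 8, |B| = 8, |C| = 20.
|A∩B| = 0 (no overlap).
|A∩C| = 0 (no overlap).
|B∩C|: x∈[5,7], y∈[6,9] → 2·3 = 6.
|A∩B∩C| = 0.
|A ∪ B ∪ C| = 36 − 6 + 0 = 30.00.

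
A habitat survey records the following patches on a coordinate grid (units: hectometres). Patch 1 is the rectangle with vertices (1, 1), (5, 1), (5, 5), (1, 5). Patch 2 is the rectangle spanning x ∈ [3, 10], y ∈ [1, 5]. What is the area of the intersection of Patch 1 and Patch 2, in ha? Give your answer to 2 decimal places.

8.00

|Patch 1∩Patch 2|: x∈[3,5], y∈[1,5] → 2·4 = 8.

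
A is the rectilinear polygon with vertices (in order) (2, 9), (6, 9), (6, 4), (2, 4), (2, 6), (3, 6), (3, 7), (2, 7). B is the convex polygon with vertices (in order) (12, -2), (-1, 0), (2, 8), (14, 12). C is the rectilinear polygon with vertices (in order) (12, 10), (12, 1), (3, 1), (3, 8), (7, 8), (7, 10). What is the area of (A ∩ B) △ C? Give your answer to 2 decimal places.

|A ∩ B| = 17.5.
|(A ∩ B) ∩ C| = 12.
|(A ∩ B) △ C| = 17.5 + 73 − 24 = 66.50.

66.50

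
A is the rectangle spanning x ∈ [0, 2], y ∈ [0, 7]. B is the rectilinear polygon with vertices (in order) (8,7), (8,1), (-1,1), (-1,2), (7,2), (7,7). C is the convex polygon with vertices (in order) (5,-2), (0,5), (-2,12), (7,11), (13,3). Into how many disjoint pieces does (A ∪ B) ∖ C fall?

(A ∪ B) ∖ C is a single connected region.

1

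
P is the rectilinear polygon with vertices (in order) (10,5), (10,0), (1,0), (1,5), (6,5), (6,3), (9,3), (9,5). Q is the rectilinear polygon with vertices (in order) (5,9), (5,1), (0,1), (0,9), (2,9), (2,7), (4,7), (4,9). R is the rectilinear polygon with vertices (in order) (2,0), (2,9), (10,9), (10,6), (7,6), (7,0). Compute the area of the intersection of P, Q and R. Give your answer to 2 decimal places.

The intersection is the polygon with vertices (5,5), (5,1), (2,1), (2,5).
By the shoelace formula its area is 12.00.

12.00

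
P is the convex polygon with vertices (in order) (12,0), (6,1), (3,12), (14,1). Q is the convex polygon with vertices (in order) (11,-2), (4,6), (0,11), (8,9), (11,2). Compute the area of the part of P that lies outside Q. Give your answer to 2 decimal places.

|P| = 48, |P∩Q| = 33.2567.
|P ∖ Q| = |P| − |P∩Q| = 48 − 33.2567 = 14.74.

14.74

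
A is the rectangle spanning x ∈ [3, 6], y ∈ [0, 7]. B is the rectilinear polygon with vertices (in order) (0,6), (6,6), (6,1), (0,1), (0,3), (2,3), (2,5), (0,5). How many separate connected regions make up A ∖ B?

2

A ∖ B splits into 2 disjoint pieces (area 3, area 3).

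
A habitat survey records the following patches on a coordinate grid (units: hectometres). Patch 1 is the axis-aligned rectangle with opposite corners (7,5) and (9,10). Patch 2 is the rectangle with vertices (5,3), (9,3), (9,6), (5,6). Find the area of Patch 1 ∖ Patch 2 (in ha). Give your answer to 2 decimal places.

8.00

|Patch 1∩Patch 2|: x∈[7,9], y∈[5,6] → 2·1 = 2.
|Patch 1| = 10.
|Patch 1 ∖ Patch 2| = |Patch 1| − |Patch 1∩Patch 2| = 10 − 2 = 8.00.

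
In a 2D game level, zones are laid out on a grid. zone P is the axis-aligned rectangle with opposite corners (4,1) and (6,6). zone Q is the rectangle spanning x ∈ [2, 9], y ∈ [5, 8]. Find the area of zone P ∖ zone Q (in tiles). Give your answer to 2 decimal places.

|zone P∩zone Q|: x∈[4,6], y∈[5,6] → 2·1 = 2.
|zone P| = 10.
|zone P ∖ zone Q| = |zone P| − |zone P∩zone Q| = 10 − 2 = 8.00.

8.00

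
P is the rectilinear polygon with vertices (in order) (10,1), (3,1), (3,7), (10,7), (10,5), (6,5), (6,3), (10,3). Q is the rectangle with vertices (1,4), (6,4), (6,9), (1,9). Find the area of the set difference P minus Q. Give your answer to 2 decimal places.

25.00

|P| = 34, |P∩Q| = 9.
|P ∖ Q| = |P| − |P∩Q| = 34 − 9 = 25.00.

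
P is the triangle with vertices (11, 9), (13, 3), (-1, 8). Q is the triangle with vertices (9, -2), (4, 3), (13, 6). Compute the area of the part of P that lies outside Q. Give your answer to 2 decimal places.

32.84

|P| = 37, |P∩Q| = 4.1582.
|P ∖ Q| = |P| − |P∩Q| = 37 − 4.1582 = 32.84.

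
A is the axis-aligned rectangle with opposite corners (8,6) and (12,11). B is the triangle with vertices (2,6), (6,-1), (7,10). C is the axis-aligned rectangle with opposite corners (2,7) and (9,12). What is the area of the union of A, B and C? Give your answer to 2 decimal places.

71.28

By inclusion–exclusion:
Individual areas: |A| = 20, |B| = 25.5, |C| = 35.
|A∩B| = 0.
|A∩C|: x∈[8,9], y∈[7,11] → 1·4 = 4.
|B∩C| = 5.2159.
|A∩B∩C| = 0.
|A ∪ B ∪ C| = 80.5 − 9.2159 + 0 = 71.28.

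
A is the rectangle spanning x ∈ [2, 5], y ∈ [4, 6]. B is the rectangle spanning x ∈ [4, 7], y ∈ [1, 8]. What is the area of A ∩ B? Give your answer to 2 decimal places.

|A∩B|: x∈[4,5], y∈[4,6] → 1·2 = 2.

2.00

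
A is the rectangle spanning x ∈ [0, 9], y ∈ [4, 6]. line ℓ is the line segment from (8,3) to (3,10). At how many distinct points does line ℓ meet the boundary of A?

The segment meets the boundary at (5.857,6), (7.286,4).

2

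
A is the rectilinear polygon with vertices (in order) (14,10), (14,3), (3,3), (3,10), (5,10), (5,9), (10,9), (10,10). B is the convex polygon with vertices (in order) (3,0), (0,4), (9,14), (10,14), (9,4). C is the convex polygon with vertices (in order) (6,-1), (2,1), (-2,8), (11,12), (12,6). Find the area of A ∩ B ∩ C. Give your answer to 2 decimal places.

The intersection is the polygon with vertices (3,7.333), (5,9.556), (5,9), (9.5,9), (9,4), (7.5,3), (3,3).
By the shoelace formula its area is 35.39.

35.39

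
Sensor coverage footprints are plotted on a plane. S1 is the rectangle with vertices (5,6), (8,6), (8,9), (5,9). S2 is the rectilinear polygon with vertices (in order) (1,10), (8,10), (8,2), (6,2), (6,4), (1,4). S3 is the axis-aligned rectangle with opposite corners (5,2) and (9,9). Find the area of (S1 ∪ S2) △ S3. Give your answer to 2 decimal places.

36.00

|S1 ∪ S2| = 46.
|(S1 ∪ S2) ∩ S3| = 19.
|(S1 ∪ S2) △ S3| = 46 + 28 − 38 = 36.00.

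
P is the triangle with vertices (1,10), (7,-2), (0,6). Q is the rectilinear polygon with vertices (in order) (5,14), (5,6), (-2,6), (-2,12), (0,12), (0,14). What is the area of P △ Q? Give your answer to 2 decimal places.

|P| = 18, |Q| = 52, |P∩Q| = 6.
|P △ Q| = |P| + |Q| − 2·|P∩Q| = 18 + 52 − 12 = 58.00.

58.00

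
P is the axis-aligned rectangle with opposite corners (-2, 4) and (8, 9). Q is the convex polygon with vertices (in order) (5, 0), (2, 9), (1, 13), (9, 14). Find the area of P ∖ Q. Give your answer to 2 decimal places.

29.88

|P| = 50, |P∩Q| = 20.119.
|P ∖ Q| = |P| − |P∩Q| = 50 − 20.119 = 29.88.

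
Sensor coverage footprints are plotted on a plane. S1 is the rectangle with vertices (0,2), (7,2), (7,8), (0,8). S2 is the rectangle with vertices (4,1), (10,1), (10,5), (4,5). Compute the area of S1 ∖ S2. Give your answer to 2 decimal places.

|S1∩S2|: x∈[4,7], y∈[2,5] → 3·3 = 9.
|S1| = 42.
|S1 ∖ S2| = |S1| − |S1∩S2| = 42 − 9 = 33.00.

33.00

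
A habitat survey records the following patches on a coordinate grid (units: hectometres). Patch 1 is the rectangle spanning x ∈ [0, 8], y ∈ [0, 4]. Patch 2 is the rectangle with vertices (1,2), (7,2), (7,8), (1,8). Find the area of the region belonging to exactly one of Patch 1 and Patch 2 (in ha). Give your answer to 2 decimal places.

44.00

|Patch 1∩Patch 2|: x∈[1,7], y∈[2,4] → 6·2 = 12.
|Patch 1 △ Patch 2| = |Patch 1| + |Patch 2| − 2·|Patch 1∩Patch 2| = 32 + 36 − 24 = 44.00.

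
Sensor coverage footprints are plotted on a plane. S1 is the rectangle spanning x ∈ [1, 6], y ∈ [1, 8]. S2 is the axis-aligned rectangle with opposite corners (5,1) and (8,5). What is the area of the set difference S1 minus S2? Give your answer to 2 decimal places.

|S1∩S2|: x∈[5,6], y∈[1,5] → 1·4 = 4.
|S1| = 35.
|S1 ∖ S2| = |S1| − |S1∩S2| = 35 − 4 = 31.00.

31.00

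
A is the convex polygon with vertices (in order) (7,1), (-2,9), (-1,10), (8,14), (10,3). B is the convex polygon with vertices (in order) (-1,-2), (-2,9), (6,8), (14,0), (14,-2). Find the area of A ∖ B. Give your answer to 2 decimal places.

|A| = 83.5, |A∩B| = 40.8889.
|A ∖ B| = |A| − |A∩B| = 83.5 − 40.8889 = 42.61.

42.61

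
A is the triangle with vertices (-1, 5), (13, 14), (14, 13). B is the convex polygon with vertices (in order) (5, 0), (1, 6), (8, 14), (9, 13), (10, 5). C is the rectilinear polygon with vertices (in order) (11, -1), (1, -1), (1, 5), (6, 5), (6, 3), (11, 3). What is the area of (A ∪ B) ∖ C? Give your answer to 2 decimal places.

|A ∪ B| = 74.047.
|(A ∪ B) ∩ C| = 14.8333.
|(A ∪ B) ∖ C| = 74.047 − 14.8333 = 59.21.

59.21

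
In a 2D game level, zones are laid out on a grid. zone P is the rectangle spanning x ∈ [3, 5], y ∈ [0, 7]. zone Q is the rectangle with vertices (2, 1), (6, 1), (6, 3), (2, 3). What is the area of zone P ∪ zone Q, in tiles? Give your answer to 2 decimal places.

18.00

By inclusion–exclusion:
Individual areas: |zone P| = 14, |zone Q| = 8.
|zone P∩zone Q|: x∈[3,5], y∈[1,3] → 2·2 = 4.
|zone P ∪ zone Q| = 22 − 4 = 18.00.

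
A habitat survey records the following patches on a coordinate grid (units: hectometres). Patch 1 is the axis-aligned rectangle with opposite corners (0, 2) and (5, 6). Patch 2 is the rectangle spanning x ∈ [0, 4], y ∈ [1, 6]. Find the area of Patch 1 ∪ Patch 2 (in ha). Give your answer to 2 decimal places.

By inclusion–exclusion:
Individual areas: |Patch 1| = 20, |Patch 2| = 20.
|Patch 1∩Patch 2|: x∈[0,4], y∈[2,6] → 4·4 = 16.
|Patch 1 ∪ Patch 2| = 40 − 16 = 24.00.

24.00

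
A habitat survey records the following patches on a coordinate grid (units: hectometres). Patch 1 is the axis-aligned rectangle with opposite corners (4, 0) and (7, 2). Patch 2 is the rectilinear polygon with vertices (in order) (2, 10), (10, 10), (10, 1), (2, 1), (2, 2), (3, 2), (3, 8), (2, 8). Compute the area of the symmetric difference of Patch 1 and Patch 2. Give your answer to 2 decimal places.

66.00

|Patch 1| = 6, |Patch 2| = 66, |Patch 1∩Patch 2| = 3.
|Patch 1 △ Patch 2| = |Patch 1| + |Patch 2| − 2·|Patch 1∩Patch 2| = 6 + 66 − 6 = 66.00.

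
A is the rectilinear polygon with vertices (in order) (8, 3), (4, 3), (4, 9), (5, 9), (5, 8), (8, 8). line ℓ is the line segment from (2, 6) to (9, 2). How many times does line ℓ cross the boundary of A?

2

The segment meets the boundary at (7.25,3), (4,4.857).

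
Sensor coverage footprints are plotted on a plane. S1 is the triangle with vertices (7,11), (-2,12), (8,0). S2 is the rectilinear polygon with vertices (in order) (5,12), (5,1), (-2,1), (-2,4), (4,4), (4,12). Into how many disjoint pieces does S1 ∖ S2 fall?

S1 ∖ S2 splits into 2 disjoint pieces (area 22.3222, area 19.6).

2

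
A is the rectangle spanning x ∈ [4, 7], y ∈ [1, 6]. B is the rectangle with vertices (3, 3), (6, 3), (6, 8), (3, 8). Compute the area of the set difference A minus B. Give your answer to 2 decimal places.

|A∩B|: x∈[4,6], y∈[3,6] → 2·3 = 6.
|A| = 15.
|A ∖ B| = |A| − |A∩B| = 15 − 6 = 9.00.

9.00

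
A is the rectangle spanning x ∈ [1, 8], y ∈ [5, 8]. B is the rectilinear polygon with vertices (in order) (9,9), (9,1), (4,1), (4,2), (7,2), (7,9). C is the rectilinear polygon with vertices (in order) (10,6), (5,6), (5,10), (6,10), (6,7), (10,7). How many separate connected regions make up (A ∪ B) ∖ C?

(A ∪ B) ∖ C splits into 2 disjoint pieces (area 27, area 5).

2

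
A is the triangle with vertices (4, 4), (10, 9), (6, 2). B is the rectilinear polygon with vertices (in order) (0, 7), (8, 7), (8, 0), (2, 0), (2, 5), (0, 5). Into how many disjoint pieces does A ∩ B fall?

A ∩ B is a single connected region.

1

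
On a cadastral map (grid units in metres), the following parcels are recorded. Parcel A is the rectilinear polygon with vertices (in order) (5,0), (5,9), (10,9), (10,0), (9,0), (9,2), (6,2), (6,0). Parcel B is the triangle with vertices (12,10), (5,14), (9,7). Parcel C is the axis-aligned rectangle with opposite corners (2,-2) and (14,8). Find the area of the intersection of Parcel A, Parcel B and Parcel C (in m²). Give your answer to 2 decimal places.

0.79

The intersection is the polygon with vertices (9,7), (8.429,8), (10,8).
By the shoelace formula its area is 0.79.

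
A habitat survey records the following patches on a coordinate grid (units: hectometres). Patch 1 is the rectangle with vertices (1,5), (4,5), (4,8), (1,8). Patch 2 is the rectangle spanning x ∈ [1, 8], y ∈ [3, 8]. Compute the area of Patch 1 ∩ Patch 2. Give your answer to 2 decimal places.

|Patch 1∩Patch 2|: x∈[1,4], y∈[5,8] → 3·3 = 9.

9.00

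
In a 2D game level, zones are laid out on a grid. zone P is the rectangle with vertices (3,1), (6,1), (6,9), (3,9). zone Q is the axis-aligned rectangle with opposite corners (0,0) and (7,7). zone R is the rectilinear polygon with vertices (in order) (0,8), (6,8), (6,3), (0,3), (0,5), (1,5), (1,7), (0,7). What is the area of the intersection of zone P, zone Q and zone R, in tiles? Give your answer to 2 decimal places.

The intersection is the polygon with vertices (3,7), (6,7), (6,3), (3,3).
By the shoelace formula its area is 12.00.

12.00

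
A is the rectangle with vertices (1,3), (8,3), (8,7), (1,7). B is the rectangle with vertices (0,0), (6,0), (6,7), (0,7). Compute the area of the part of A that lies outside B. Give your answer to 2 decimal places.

8.00

|A∩B|: x∈[1,6], y∈[3,7] → 5·4 = 20.
|A| = 28.
|A ∖ B| = |A| − |A∩B| = 28 − 20 = 8.00.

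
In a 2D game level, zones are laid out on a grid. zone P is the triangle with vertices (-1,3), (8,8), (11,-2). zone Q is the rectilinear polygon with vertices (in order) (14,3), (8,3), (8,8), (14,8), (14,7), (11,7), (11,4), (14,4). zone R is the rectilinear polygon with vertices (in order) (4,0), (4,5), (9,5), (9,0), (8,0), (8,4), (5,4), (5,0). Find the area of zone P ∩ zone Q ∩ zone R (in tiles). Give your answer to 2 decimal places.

The intersection is the polygon with vertices (8,3), (8,4), (8,5), (8.9,5), (9,4.667), (9,3).
By the shoelace formula its area is 1.98.

1.98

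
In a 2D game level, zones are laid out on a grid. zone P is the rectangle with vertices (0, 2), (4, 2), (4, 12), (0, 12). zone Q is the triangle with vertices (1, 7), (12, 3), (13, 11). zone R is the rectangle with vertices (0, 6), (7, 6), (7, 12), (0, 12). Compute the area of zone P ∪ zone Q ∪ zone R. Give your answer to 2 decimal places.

By inclusion–exclusion:
Individual areas: |zone P| = 40, |zone Q| = 46, |zone R| = 42.
|zone P∩zone Q| = 3.1364.
|zone P∩zone R|: x∈[0,4], y∈[6,12] → 4·6 = 24.
|zone Q∩zone R| = 10.625.
|zone P∩zone Q∩zone R| = 3.125.
|zone P ∪ zone Q ∪ zone R| = 128 − 37.7614 + 3.125 = 93.36.

93.36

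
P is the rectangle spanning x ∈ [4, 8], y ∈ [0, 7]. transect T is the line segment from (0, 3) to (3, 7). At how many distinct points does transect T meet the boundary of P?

The segment lies entirely outside P and never meets its boundary.

0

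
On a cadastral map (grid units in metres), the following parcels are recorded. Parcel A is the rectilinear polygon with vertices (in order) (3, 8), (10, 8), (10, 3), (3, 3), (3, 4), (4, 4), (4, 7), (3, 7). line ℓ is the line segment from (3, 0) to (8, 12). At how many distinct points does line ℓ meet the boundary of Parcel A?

The segment meets the boundary at (6.333,8), (4.25,3).

2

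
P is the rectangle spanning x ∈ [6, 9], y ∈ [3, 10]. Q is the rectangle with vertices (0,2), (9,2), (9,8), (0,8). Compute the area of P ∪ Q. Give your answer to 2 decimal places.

By inclusion–exclusion:
Individual areas: |P| = 21, |Q| = 54.
|P∩Q|: x∈[6,9], y∈[3,8] → 3·5 = 15.
|P ∪ Q| = 75 − 15 = 60.00.

60.00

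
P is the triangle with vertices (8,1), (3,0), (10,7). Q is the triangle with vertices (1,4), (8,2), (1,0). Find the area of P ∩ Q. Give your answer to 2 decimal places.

2.80

The intersection is the polygon with vertices (5.667,2.667), (8,2), (3.8,0.8).
By the shoelace formula its area is 2.80.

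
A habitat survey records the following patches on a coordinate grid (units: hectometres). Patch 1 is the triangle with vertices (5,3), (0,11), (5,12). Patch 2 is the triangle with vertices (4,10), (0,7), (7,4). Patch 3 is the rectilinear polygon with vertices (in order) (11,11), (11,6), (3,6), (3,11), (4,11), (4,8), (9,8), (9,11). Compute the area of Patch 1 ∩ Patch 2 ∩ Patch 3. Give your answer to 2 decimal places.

5.61

The intersection is the polygon with vertices (4,10), (4,8), (5,8), (5,6), (3.125,6), (3,6.2), (3,9.25).
By the shoelace formula its area is 5.61.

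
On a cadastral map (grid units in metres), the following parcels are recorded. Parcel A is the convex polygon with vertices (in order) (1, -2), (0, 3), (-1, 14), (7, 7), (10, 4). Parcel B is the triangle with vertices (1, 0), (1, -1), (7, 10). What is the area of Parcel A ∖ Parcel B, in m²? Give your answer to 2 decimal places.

79.61

|Parcel A| = 82.5, |Parcel A∩Parcel B| = 2.891.
|Parcel A ∖ Parcel B| = |Parcel A| − |Parcel A∩Parcel B| = 82.5 − 2.891 = 79.61.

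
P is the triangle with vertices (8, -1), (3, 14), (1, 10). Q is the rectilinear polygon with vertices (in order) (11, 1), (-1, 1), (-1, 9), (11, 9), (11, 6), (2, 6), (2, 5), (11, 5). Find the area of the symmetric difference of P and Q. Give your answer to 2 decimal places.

|P| = 25, |Q| = 87, |P∩Q| = 12.5758.
|P △ Q| = |P| + |Q| − 2·|P∩Q| = 25 + 87 − 25.1515 = 86.85.

86.85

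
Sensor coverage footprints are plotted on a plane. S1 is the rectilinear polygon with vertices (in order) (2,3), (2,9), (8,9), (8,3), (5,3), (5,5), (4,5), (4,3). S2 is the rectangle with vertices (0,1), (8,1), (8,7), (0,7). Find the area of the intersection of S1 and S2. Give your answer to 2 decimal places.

The intersection is the polygon with vertices (2,7), (8,7), (8,3), (5,3), (5,5), (4,5), (4,3), (2,3).
By the shoelace formula its area is 22.00.

22.00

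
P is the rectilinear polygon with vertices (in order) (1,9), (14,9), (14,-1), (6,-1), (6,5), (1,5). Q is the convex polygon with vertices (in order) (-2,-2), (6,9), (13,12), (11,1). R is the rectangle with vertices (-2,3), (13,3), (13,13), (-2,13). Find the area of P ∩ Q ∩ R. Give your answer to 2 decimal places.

41.27

The intersection is the polygon with vertices (11.364,3), (6,3), (6,5), (3.091,5), (6,9), (12.454,9).
By the shoelace formula its area is 41.27.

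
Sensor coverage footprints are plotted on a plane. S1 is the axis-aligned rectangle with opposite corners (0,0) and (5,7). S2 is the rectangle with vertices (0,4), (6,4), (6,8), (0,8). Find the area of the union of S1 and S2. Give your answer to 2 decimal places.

44.00

By inclusion–exclusion:
Individual areas: |S1| = 35, |S2| = 24.
|S1∩S2|: x∈[0,5], y∈[4,7] → 5·3 = 15.
|S1 ∪ S2| = 59 − 15 = 44.00.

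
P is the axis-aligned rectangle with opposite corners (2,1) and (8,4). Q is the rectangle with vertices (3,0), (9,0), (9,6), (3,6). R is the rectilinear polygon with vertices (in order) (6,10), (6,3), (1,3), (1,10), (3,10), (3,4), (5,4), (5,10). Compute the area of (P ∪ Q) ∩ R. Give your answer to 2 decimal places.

|P ∪ Q| = 39.
|(P ∪ Q) ∩ R| = 6.00.

6.00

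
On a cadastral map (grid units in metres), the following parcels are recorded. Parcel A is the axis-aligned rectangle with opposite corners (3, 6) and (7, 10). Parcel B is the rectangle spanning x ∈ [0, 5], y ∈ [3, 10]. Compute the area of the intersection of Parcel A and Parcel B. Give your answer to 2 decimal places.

8.00

|Parcel A∩Parcel B|: x∈[3,5], y∈[6,10] → 2·4 = 8.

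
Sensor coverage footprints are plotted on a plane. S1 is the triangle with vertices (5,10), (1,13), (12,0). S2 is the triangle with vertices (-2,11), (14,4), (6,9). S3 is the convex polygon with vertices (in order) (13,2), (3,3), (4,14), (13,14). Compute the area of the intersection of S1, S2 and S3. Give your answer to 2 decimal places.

2.34

The intersection is the polygon with vertices (5.636,9.091), (7.081,7.027), (5.45,7.74), (3.951,9.512).
By the shoelace formula its area is 2.34.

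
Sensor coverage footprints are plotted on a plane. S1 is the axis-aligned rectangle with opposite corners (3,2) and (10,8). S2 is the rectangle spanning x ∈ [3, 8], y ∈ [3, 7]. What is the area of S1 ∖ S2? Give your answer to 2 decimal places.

|S1∩S2|: x∈[3,8], y∈[3,7] → 5·4 = 20.
|S1| = 42.
|S1 ∖ S2| = |S1| − |S1∩S2| = 42 − 20 = 22.00.

22.00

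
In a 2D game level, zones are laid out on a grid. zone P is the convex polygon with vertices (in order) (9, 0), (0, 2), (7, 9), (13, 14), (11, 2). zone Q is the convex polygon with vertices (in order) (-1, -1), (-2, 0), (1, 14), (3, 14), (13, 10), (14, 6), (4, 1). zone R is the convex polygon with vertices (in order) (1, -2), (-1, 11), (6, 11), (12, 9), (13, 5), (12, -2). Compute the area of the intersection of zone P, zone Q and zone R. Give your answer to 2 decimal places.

55.40

The intersection is the polygon with vertices (7,9), (8.429,10.191), (12,9), (12.1,8.6), (11.454,4.727), (4.154,1.077), (0.398,1.911), (0.333,2.333).
By the shoelace formula its area is 55.40.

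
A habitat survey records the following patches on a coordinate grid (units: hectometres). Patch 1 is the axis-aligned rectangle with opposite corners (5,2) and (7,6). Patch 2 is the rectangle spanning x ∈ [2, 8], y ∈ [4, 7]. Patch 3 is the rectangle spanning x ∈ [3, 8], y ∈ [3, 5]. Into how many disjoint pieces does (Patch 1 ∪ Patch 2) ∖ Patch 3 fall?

(Patch 1 ∪ Patch 2) ∖ Patch 3 splits into 2 disjoint pieces (area 2, area 13).

2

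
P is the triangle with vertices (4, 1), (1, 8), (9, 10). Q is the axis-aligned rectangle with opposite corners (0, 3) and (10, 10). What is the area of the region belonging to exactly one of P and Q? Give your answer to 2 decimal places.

|P| = 31, |Q| = 70, |P∩Q| = 29.0317.
|P △ Q| = |P| + |Q| − 2·|P∩Q| = 31 + 70 − 58.0635 = 42.94.

42.94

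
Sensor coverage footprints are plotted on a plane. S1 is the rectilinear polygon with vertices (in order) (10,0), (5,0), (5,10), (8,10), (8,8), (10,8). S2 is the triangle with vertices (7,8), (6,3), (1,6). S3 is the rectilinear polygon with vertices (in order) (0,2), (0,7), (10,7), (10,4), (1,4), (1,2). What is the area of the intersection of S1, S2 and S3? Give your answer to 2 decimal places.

The intersection is the polygon with vertices (6.2,4), (5,4), (5,7), (6.8,7).
By the shoelace formula its area is 4.50.

4.50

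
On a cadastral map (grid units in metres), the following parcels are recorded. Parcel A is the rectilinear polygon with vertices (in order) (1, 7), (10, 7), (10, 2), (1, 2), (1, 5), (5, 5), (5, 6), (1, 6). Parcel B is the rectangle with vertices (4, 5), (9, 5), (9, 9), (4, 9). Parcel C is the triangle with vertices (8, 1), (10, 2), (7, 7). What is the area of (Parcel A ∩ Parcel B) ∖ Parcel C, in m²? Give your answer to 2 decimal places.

8.13

|Parcel A ∩ Parcel B| = 9.
|(Parcel A ∩ Parcel B) ∩ Parcel C| = 0.8667.
|(Parcel A ∩ Parcel B) ∖ Parcel C| = 9 − 0.8667 = 8.13.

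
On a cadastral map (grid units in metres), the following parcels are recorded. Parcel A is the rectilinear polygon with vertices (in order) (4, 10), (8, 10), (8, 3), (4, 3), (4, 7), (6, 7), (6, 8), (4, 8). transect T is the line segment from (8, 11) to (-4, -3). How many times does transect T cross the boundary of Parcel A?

The segment meets the boundary at (4,6.333), (4.571,7), (5.429,8), (7.143,10).

4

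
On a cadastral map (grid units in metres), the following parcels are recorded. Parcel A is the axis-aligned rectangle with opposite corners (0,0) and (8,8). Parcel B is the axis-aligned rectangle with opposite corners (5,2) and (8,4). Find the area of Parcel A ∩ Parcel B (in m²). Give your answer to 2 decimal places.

6.00

|Parcel A∩Parcel B|: x∈[5,8], y∈[2,4] → 3·2 = 6.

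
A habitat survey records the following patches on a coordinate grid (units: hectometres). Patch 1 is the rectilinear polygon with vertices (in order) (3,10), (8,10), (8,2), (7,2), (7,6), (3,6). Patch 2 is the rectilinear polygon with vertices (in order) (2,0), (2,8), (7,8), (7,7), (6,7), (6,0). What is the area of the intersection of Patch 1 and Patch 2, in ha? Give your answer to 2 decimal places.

The intersection is the polygon with vertices (3,6), (3,8), (7,8), (7,7), (6,7), (6,6).
By the shoelace formula its area is 7.00.

7.00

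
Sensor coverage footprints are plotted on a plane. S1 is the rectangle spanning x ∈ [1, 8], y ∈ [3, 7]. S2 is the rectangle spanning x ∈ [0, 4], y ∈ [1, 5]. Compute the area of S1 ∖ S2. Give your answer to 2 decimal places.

|S1∩S2|: x∈[1,4], y∈[3,5] → 3·2 = 6.
|S1| = 28.
|S1 ∖ S2| = |S1| − |S1∩S2| = 28 − 6 = 22.00.

22.00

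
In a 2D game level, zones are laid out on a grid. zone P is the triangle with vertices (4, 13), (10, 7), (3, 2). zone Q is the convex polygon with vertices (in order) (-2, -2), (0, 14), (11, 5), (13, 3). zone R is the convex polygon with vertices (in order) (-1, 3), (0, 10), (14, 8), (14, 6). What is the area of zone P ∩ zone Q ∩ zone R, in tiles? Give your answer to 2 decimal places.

21.27

The intersection is the polygon with vertices (3.679,9.474), (5.923,9.154), (9.229,6.449), (6.5,4.5), (3.167,3.833).
By the shoelace formula its area is 21.27.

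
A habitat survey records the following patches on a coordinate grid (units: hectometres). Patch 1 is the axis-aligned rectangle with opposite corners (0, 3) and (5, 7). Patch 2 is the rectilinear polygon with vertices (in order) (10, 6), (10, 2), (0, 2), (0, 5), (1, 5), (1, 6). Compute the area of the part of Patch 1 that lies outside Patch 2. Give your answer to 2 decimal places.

|Patch 1| = 20, |Patch 1∩Patch 2| = 14.
|Patch 1 ∖ Patch 2| = |Patch 1| − |Patch 1∩Patch 2| = 20 − 14 = 6.00.

6.00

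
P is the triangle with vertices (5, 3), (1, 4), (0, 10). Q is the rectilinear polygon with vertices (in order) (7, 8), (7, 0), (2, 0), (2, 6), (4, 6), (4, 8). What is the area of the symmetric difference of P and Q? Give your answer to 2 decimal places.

38.18

|P| = 11.5, |Q| = 36, |P∩Q| = 4.6607.
|P △ Q| = |P| + |Q| − 2·|P∩Q| = 11.5 + 36 − 9.3214 = 38.18.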